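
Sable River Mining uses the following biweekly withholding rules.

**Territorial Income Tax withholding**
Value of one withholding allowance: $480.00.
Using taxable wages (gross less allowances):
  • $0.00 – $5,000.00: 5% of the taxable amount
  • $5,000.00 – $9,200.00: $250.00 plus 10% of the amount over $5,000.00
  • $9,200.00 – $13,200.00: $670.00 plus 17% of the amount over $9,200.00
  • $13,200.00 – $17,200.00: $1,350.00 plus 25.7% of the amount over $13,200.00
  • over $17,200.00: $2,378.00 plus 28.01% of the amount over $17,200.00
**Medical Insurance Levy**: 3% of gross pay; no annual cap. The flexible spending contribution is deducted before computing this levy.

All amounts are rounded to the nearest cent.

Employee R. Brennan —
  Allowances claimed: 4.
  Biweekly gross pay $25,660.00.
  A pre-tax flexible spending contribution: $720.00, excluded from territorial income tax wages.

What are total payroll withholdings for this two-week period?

$4,756.38

Territorial Income Tax: taxable = $25,660.00 − $720.00 − 4×$480.00 = $23,020.00
  $2,378.00 + 28.01% × ($23,020.00 − $17,200.00) = $2,378.00 + 28.01% × $5,820.00 = $4,008.18
Medical Insurance Levy: 3% × $24,940.00 = $748.20
Total: $4,008.18 + $748.20 = $4,756.38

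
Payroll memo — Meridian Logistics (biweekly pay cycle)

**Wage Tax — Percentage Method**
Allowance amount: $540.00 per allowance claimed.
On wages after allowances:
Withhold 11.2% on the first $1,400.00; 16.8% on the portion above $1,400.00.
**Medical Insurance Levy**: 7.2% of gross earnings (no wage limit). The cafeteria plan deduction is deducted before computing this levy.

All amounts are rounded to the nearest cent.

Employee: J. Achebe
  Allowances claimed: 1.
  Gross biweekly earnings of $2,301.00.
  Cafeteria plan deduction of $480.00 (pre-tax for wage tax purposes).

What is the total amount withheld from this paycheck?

Wage Tax: taxable = $2,301.00 − $480.00 − 1×$540.00 = $1,281.00
  11.2% × $1,281.00 = $143.47
Medical Insurance Levy: 7.2% × $1,821.00 = $131.11
Total: $143.47 + $131.11 = $274.58

$274.58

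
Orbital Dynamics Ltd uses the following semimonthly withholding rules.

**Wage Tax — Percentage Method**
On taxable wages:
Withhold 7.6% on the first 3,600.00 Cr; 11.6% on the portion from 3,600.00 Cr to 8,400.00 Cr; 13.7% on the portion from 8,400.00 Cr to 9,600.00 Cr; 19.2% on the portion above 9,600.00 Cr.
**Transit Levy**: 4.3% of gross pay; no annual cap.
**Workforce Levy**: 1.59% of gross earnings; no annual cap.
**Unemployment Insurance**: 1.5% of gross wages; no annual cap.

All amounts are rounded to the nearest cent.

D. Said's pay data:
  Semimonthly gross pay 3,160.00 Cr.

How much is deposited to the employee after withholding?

Wage Tax: taxable = 3,160.00 Cr
  7.6% × 3,160.00 Cr = 240.16 Cr
Transit Levy: 4.3% × 3,160.00 Cr = 135.88 Cr
Workforce Levy: 1.59% × 3,160.00 Cr = 50.24 Cr
Unemployment Insurance: 1.5% × 3,160.00 Cr = 47.40 Cr
Total withheld: 240.16 Cr + 135.88 Cr + 50.24 Cr + 47.40 Cr = 473.68 Cr
Net pay: 3,160.00 Cr − 473.68 Cr = 2,686.32 Cr

2,686.32 Cr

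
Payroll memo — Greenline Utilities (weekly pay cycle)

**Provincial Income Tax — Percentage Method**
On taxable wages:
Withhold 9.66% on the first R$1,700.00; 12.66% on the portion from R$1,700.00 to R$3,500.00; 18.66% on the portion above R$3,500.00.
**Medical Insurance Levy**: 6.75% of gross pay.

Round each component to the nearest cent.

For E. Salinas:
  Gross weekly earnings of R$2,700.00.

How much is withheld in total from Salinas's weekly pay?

R$473.07

Provincial Income Tax: taxable = R$2,700.00
  R$164.22 + 12.66% × (R$2,700.00 − R$1,700.00) = R$164.22 + 12.66% × R$1,000.00 = R$290.82
Medical Insurance Levy: 6.75% × R$2,700.00 = R$182.25
Total: R$290.82 + R$182.25 = R$473.07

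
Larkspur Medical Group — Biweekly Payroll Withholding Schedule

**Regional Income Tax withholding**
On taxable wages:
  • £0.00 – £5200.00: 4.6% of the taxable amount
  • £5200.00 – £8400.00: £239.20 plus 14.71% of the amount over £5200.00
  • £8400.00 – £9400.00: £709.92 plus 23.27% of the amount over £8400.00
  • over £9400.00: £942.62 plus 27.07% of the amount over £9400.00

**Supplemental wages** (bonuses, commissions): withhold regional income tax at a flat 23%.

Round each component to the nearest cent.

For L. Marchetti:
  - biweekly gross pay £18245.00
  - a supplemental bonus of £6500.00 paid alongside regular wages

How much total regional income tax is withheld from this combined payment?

Regional Income Tax: taxable = £18245.00
  £942.62 + 27.07% × (£18245.00 − £9400.00) = £942.62 + 27.07% × £8845.00 = £3336.96
Supplemental (23% flat on bonus): 23% × £6500.00 = £1495.00
Total regional income tax: £3336.96 + £1495.00 = £4831.96

£4831.96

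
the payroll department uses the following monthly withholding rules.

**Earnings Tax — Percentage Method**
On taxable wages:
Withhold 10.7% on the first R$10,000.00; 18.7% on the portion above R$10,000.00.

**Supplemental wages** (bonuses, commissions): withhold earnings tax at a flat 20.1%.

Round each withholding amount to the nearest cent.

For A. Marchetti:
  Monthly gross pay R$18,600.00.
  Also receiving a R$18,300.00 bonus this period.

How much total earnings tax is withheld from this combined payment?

R$6,356.50

Earnings Tax: taxable = R$18,600.00
  R$1,070.00 + 18.7% × (R$18,600.00 − R$10,000.00) = R$1,070.00 + 18.7% × R$8,600.00 = R$2,678.20
Supplemental (20.1% flat on bonus): 20.1% × R$18,300.00 = R$3,678.30
Total earnings tax: R$2,678.20 + R$3,678.30 = R$6,356.50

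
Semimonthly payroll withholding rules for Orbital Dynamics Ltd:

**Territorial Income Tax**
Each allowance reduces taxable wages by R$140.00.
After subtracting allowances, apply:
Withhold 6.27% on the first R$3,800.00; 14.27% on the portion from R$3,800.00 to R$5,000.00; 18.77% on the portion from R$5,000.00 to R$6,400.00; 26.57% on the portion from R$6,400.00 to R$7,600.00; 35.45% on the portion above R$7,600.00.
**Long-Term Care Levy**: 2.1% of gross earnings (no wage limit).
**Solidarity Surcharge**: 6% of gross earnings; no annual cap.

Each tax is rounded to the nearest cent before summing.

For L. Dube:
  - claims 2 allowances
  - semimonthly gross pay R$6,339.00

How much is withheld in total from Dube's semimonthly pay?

Territorial Income Tax: taxable = R$6,339.00 − 2×R$140.00 = R$6,059.00
  R$409.50 + 18.77% × (R$6,059.00 − R$5,000.00) = R$409.50 + 18.77% × R$1,059.00 = R$608.27
Long-Term Care Levy: 2.1% × R$6,339.00 = R$133.12
Solidarity Surcharge: 6% × R$6,339.00 = R$380.34
Total: R$608.27 + R$133.12 + R$380.34 = R$1,121.73

R$1,121.73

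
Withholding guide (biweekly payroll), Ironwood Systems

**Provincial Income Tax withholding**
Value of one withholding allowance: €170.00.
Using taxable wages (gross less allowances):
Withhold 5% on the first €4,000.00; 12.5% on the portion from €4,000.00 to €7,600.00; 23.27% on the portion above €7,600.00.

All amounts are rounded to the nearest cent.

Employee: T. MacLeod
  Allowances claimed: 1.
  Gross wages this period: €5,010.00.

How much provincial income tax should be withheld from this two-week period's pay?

€305.00

Provincial Income Tax: taxable = €5,010.00 − 1×€170.00 = €4,840.00
  €200.00 + 12.5% × (€4,840.00 − €4,000.00) = €200.00 + 12.5% × €840.00 = €305.00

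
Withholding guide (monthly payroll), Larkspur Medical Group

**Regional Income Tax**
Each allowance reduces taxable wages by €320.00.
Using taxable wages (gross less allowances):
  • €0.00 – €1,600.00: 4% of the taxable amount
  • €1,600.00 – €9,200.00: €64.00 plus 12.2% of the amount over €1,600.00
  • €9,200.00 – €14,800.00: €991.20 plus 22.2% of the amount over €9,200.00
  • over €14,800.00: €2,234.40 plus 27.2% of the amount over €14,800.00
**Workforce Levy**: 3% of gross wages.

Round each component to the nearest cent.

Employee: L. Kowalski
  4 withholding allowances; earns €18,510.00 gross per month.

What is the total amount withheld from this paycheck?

€3,450.66

Regional Income Tax: taxable = €18,510.00 − 4×€320.00 = €17,230.00
  €2,234.40 + 27.2% × (€17,230.00 − €14,800.00) = €2,234.40 + 27.2% × €2,430.00 = €2,895.36
Workforce Levy: 3% × €18,510.00 = €555.30
Total: €2,895.36 + €555.30 = €3,450.66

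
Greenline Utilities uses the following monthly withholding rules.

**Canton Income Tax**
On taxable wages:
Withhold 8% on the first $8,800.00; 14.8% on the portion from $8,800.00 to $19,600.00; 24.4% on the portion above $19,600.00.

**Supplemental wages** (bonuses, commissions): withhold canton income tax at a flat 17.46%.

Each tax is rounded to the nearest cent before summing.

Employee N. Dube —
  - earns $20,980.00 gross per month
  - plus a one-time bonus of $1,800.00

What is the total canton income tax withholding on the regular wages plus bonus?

$2,953.40

Canton Income Tax: taxable = $20,980.00
  $2,302.40 + 24.4% × ($20,980.00 − $19,600.00) = $2,302.40 + 24.4% × $1,380.00 = $2,639.12
Supplemental (17.46% flat on bonus): 17.46% × $1,800.00 = $314.28
Total canton income tax: $2,639.12 + $314.28 = $2,953.40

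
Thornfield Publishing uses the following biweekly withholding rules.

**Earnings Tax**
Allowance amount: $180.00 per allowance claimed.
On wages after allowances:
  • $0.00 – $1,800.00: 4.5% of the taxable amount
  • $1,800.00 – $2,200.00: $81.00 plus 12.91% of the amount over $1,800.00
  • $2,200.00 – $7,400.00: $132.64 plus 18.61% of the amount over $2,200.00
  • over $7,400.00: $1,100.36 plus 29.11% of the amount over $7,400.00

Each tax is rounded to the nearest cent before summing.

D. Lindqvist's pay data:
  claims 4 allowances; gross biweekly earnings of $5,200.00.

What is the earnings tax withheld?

$556.95

Earnings Tax: taxable = $5,200.00 − 4×$180.00 = $4,480.00
  $132.64 + 18.61% × ($4,480.00 − $2,200.00) = $132.64 + 18.61% × $2,280.00 = $556.95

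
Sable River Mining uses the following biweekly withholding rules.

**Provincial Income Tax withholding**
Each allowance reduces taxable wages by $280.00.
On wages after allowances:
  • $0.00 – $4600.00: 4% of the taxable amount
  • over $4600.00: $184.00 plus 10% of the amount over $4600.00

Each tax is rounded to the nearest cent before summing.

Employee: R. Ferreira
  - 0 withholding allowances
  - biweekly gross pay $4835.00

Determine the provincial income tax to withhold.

Provincial Income Tax: taxable = $4835.00
  $184.00 + 10% × ($4835.00 − $4600.00) = $184.00 + 10% × $235.00 = $207.50

$207.50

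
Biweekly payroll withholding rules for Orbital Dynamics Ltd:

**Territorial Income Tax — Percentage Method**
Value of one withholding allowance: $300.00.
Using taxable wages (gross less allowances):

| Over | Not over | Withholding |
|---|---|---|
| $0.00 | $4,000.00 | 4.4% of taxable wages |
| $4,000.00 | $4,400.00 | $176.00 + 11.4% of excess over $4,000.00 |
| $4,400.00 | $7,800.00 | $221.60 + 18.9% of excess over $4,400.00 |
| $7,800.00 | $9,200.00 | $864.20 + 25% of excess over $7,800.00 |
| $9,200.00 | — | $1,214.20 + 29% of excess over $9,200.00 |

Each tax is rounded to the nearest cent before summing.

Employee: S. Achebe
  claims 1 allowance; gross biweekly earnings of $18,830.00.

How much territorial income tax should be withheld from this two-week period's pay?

Territorial Income Tax: taxable = $18,830.00 − 1×$300.00 = $18,530.00
  $1,214.20 + 29% × ($18,530.00 − $9,200.00) = $1,214.20 + 29% × $9,330.00 = $3,919.90

$3,919.90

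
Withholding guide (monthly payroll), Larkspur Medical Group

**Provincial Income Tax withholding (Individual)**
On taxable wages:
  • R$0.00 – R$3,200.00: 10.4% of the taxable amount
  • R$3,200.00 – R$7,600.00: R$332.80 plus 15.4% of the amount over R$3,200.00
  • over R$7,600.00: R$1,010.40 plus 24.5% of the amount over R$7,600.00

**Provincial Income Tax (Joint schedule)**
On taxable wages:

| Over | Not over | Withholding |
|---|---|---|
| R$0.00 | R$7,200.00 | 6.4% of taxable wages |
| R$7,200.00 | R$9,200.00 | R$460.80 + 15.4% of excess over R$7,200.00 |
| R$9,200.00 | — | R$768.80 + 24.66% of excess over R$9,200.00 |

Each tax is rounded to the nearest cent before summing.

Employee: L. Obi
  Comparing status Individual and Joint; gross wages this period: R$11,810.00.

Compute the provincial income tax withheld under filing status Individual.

Provincial Income Tax (Individual): taxable = R$11,810.00
  R$1,010.40 + 24.5% × (R$11,810.00 − R$7,600.00) = R$1,010.40 + 24.5% × R$4,210.00 = R$2,041.85

R$2,041.85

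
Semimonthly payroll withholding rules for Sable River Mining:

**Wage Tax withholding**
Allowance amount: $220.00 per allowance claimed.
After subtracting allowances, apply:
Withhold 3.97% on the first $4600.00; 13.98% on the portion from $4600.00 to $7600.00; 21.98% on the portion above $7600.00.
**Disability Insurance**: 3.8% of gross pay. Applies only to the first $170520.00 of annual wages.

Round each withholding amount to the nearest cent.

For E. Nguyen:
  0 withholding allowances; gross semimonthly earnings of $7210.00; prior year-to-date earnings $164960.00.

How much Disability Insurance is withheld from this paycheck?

$211.28

Disability Insurance: cap $170520.00 − YTD $164960.00 = $5560.00 subject; 3.8% × $5560.00 = $211.28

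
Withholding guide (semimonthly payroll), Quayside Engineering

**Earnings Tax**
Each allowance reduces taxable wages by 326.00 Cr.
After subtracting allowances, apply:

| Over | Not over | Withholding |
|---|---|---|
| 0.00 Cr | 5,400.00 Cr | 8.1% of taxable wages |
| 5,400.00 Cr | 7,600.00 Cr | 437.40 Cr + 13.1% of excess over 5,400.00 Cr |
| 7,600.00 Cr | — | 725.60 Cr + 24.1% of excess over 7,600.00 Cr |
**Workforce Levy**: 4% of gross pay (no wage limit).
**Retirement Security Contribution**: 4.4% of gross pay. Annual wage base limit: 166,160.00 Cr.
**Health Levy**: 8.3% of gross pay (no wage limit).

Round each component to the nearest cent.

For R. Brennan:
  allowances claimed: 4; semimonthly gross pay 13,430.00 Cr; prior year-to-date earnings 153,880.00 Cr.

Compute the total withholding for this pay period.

Earnings Tax: taxable = 13,430.00 Cr − 4×326.00 Cr = 12,126.00 Cr
  725.60 Cr + 24.1% × (12,126.00 Cr − 7,600.00 Cr) = 725.60 Cr + 24.1% × 4,526.00 Cr = 1,816.37 Cr
Workforce Levy: 4% × 13,430.00 Cr = 537.20 Cr
Retirement Security Contribution: cap 166,160.00 Cr − YTD 153,880.00 Cr = 12,280.00 Cr subject; 4.4% × 12,280.00 Cr = 540.32 Cr
Health Levy: 8.3% × 13,430.00 Cr = 1,114.69 Cr
Total: 1,816.37 Cr + 537.20 Cr + 540.32 Cr + 1,114.69 Cr = 4,008.58 Cr

4,008.58 Cr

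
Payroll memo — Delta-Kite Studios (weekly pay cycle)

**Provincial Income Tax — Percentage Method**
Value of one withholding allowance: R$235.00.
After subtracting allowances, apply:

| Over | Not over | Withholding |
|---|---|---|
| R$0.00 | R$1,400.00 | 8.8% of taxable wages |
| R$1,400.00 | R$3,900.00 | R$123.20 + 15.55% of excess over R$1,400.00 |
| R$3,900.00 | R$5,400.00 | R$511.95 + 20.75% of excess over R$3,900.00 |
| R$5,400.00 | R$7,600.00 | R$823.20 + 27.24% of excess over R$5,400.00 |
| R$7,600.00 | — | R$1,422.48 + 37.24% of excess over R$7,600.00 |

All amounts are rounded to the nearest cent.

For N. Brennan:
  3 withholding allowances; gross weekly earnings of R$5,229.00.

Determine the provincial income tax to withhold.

Provincial Income Tax: taxable = R$5,229.00 − 3×R$235.00 = R$4,524.00
  R$511.95 + 20.75% × (R$4,524.00 − R$3,900.00) = R$511.95 + 20.75% × R$624.00 = R$641.43

R$641.43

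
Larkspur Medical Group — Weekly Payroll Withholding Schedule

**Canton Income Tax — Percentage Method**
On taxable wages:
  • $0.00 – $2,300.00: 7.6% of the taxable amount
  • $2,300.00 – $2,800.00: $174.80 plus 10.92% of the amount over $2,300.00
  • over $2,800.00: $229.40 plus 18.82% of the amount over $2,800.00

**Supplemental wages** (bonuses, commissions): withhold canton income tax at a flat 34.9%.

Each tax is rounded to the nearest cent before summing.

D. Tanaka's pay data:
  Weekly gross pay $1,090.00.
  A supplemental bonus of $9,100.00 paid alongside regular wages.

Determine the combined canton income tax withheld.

$3,258.74

Canton Income Tax: taxable = $1,090.00
  7.6% × $1,090.00 = $82.84
Supplemental (34.9% flat on bonus): 34.9% × $9,100.00 = $3,175.90
Total canton income tax: $82.84 + $3,175.90 = $3,258.74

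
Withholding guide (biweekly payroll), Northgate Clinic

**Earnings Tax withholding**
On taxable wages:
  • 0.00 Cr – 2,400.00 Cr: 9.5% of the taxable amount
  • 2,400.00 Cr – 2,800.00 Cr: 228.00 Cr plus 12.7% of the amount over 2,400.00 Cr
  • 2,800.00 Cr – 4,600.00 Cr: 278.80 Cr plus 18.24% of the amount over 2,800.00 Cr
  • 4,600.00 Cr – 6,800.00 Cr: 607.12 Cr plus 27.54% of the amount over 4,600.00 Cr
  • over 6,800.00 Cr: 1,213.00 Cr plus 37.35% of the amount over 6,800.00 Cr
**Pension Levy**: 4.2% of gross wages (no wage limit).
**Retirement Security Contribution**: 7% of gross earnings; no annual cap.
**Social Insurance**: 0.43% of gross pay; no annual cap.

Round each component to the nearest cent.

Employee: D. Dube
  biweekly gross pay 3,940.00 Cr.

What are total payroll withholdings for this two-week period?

Earnings Tax: taxable = 3,940.00 Cr
  278.80 Cr + 18.24% × (3,940.00 Cr − 2,800.00 Cr) = 278.80 Cr + 18.24% × 1,140.00 Cr = 486.74 Cr
Pension Levy: 4.2% × 3,940.00 Cr = 165.48 Cr
Retirement Security Contribution: 7% × 3,940.00 Cr = 275.80 Cr
Social Insurance: 0.43% × 3,940.00 Cr = 16.94 Cr
Total: 486.74 Cr + 165.48 Cr + 275.80 Cr + 16.94 Cr = 944.96 Cr

944.96 Cr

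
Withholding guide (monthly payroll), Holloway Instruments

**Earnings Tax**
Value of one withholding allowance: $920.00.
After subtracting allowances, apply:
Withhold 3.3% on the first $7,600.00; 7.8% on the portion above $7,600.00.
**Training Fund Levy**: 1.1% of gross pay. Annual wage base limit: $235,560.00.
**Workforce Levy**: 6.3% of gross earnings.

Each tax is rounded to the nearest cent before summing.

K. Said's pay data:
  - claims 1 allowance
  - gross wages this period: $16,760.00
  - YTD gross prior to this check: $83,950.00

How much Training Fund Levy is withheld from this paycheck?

Training Fund Levy: 1.1% × $16,760.00 = $184.36

$184.36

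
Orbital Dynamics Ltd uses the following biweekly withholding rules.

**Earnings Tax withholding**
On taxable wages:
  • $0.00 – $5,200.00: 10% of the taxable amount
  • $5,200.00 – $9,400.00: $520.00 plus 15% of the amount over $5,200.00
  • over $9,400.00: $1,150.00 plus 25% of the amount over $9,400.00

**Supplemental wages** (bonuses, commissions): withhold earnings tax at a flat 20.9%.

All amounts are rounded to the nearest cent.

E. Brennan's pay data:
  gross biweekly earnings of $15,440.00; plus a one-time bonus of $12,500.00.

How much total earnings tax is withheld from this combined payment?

$5,272.50

Earnings Tax: taxable = $15,440.00
  $1,150.00 + 25% × ($15,440.00 − $9,400.00) = $1,150.00 + 25% × $6,040.00 = $2,660.00
Supplemental (20.9% flat on bonus): 20.9% × $12,500.00 = $2,612.50
Total earnings tax: $2,660.00 + $2,612.50 = $5,272.50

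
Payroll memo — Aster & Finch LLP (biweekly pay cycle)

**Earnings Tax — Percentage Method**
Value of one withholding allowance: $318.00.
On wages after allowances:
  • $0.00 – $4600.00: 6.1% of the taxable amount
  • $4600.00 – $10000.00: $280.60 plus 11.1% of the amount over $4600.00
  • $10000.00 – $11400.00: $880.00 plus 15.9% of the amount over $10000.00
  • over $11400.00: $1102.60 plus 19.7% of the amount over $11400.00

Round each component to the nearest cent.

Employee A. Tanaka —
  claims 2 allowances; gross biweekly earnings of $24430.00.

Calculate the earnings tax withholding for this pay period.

$3544.22

Earnings Tax: taxable = $24430.00 − 2×$318.00 = $23794.00
  $1102.60 + 19.7% × ($23794.00 − $11400.00) = $1102.60 + 19.7% × $12394.00 = $3544.22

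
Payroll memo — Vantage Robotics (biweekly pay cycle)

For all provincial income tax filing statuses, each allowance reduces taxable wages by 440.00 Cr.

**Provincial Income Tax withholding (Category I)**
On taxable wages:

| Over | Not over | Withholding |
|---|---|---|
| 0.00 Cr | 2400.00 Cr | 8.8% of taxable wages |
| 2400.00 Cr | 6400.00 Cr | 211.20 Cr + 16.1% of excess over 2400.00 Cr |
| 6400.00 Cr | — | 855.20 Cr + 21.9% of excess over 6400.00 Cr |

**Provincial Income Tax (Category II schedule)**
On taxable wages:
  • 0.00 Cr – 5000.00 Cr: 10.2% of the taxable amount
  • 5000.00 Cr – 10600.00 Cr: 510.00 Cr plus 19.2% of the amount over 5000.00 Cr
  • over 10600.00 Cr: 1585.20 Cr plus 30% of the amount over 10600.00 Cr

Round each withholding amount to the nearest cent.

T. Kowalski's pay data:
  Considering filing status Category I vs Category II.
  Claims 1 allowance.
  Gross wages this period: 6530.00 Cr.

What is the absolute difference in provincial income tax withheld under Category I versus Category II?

Provincial Income Tax (Category I): taxable = 6530.00 Cr − 1×440.00 Cr = 6090.00 Cr
  211.20 Cr + 16.1% × (6090.00 Cr − 2400.00 Cr) = 211.20 Cr + 16.1% × 3690.00 Cr = 805.29 Cr
Provincial Income Tax (Category II): taxable = 6530.00 Cr − 1×440.00 Cr = 6090.00 Cr
  510.00 Cr + 19.2% × (6090.00 Cr − 5000.00 Cr) = 510.00 Cr + 19.2% × 1090.00 Cr = 719.28 Cr
Difference: |805.29 Cr − 719.28 Cr| = 86.01 Cr (higher under Category I)

86.01 Cr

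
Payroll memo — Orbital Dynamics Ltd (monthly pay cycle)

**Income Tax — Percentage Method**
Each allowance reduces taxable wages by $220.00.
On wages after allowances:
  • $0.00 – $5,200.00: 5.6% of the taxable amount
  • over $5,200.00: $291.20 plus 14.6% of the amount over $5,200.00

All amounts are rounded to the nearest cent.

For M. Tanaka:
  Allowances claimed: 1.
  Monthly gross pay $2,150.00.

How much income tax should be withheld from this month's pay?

$108.08

Income Tax: taxable = $2,150.00 − 1×$220.00 = $1,930.00
  5.6% × $1,930.00 = $108.08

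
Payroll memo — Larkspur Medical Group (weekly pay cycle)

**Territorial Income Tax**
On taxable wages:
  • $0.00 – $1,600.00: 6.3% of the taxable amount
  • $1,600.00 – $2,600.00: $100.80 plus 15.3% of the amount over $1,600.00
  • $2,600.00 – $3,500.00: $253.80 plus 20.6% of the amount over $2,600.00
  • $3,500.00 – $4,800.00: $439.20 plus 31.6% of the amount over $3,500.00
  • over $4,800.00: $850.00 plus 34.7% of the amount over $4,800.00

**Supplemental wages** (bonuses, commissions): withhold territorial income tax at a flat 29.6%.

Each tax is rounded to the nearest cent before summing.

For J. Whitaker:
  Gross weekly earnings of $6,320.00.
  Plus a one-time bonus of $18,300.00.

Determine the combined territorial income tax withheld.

Territorial Income Tax: taxable = $6,320.00
  $850.00 + 34.7% × ($6,320.00 − $4,800.00) = $850.00 + 34.7% × $1,520.00 = $1,377.44
Supplemental (29.6% flat on bonus): 29.6% × $18,300.00 = $5,416.80
Total territorial income tax: $1,377.44 + $5,416.80 = $6,794.24

$6,794.24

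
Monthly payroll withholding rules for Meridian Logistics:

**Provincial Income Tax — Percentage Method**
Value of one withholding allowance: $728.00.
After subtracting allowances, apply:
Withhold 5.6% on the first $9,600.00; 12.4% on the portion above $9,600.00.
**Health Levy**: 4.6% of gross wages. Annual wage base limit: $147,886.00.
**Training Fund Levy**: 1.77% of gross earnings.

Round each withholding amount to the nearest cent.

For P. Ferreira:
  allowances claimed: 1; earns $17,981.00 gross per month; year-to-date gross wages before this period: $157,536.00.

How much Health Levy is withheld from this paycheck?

Health Levy: YTD $157,536.00 ≥ cap $147,886.00 → $0.00

$0.00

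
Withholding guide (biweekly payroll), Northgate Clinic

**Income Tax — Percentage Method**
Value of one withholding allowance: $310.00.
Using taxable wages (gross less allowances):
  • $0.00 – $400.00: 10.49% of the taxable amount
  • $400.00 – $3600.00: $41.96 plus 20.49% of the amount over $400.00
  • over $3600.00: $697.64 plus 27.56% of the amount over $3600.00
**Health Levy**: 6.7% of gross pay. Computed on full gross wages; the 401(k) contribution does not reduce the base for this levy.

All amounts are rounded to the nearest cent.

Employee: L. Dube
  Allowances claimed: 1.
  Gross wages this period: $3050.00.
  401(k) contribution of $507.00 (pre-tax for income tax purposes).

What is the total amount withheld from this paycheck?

Income Tax: taxable = $3050.00 − $507.00 − 1×$310.00 = $2233.00
  $41.96 + 20.49% × ($2233.00 − $400.00) = $41.96 + 20.49% × $1833.00 = $417.54
Health Levy: 6.7% × $3050.00 = $204.35
Total: $417.54 + $204.35 = $621.89

$621.89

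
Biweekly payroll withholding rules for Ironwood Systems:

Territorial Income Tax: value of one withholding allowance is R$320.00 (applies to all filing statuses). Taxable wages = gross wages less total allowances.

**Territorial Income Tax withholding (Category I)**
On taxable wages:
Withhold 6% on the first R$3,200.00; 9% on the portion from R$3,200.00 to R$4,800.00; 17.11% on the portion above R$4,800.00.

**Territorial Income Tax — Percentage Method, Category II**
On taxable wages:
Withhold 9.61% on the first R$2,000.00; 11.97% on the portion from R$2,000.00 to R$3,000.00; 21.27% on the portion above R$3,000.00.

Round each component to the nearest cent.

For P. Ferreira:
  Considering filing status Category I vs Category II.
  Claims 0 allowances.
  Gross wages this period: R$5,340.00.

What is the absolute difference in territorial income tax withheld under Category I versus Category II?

R$381.23

Territorial Income Tax (Category I): taxable = R$5,340.00
  R$336.00 + 17.11% × (R$5,340.00 − R$4,800.00) = R$336.00 + 17.11% × R$540.00 = R$428.39
Territorial Income Tax (Category II): taxable = R$5,340.00
  R$311.90 + 21.27% × (R$5,340.00 − R$3,000.00) = R$311.90 + 21.27% × R$2,340.00 = R$809.62
Difference: |R$428.39 − R$809.62| = R$381.23 (higher under Category II)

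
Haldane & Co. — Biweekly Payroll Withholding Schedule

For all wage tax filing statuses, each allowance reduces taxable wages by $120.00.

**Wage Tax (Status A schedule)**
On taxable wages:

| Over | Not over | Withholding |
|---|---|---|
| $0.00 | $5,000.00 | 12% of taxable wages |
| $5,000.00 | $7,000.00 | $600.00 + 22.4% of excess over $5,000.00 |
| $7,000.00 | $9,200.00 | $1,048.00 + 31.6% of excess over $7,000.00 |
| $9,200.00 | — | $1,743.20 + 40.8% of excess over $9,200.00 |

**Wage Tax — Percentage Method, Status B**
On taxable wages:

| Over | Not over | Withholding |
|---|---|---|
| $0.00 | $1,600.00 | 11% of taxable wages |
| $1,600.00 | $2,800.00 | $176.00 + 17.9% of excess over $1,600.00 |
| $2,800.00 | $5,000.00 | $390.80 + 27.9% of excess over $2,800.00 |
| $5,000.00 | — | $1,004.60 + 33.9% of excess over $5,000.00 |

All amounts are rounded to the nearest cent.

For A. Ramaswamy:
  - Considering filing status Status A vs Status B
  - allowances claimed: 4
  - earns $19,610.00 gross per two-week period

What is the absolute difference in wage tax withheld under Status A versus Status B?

Wage Tax (Status A): taxable = $19,610.00 − 4×$120.00 = $19,130.00
  $1,743.20 + 40.8% × ($19,130.00 − $9,200.00) = $1,743.20 + 40.8% × $9,930.00 = $5,794.64
Wage Tax (Status B): taxable = $19,610.00 − 4×$120.00 = $19,130.00
  $1,004.60 + 33.9% × ($19,130.00 − $5,000.00) = $1,004.60 + 33.9% × $14,130.00 = $5,794.67
Difference: |$5,794.64 − $5,794.67| = $0.03 (higher under Status B)

$0.03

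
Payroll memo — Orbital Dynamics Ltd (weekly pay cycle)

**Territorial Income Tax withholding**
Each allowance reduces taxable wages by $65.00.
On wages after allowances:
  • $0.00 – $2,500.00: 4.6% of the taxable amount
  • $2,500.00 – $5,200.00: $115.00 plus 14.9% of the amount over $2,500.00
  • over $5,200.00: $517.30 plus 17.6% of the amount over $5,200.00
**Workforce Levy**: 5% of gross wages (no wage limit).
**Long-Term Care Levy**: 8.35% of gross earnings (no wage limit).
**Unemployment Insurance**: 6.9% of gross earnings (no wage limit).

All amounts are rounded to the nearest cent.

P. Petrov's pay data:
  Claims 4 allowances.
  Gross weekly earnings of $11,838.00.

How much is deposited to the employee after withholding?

$7,800.98

Territorial Income Tax: taxable = $11,838.00 − 4×$65.00 = $11,578.00
  $517.30 + 17.6% × ($11,578.00 − $5,200.00) = $517.30 + 17.6% × $6,378.00 = $1,639.83
Workforce Levy: 5% × $11,838.00 = $591.90
Long-Term Care Levy: 8.35% × $11,838.00 = $988.47
Unemployment Insurance: 6.9% × $11,838.00 = $816.82
Total withheld: $1,639.83 + $591.90 + $988.47 + $816.82 = $4,037.02
Net pay: $11,838.00 − $4,037.02 = $7,800.98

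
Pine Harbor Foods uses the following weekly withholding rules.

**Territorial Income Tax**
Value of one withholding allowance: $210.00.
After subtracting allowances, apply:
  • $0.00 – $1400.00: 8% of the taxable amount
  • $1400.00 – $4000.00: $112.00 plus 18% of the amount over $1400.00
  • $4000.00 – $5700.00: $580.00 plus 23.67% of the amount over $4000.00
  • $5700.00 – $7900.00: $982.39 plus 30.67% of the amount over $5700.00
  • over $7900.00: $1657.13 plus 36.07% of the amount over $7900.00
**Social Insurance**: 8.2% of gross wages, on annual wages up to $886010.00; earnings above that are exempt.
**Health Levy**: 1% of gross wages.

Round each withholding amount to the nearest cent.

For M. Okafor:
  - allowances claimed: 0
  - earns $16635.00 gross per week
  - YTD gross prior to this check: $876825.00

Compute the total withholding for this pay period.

$5727.36

Territorial Income Tax: taxable = $16635.00
  $1657.13 + 36.07% × ($16635.00 − $7900.00) = $1657.13 + 36.07% × $8735.00 = $4807.84
Social Insurance: cap $886010.00 − YTD $876825.00 = $9185.00 subject; 8.2% × $9185.00 = $753.17
Health Levy: 1% × $16635.00 = $166.35
Total: $4807.84 + $753.17 + $166.35 = $5727.36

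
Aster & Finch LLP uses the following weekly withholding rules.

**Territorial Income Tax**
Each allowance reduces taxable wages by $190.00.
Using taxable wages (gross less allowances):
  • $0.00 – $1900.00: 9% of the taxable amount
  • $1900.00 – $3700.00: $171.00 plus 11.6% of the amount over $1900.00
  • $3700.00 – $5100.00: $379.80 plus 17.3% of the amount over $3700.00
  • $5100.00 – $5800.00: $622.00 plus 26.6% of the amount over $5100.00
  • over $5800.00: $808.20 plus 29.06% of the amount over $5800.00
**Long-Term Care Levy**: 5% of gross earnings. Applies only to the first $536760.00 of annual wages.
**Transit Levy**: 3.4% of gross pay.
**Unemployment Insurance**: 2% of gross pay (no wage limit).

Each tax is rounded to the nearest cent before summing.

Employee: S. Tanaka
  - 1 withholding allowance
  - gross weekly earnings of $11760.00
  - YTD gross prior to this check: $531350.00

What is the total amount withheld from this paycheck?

Territorial Income Tax: taxable = $11760.00 − 1×$190.00 = $11570.00
  $808.20 + 29.06% × ($11570.00 − $5800.00) = $808.20 + 29.06% × $5770.00 = $2484.96
Long-Term Care Levy: cap $536760.00 − YTD $531350.00 = $5410.00 subject; 5% × $5410.00 = $270.50
Transit Levy: 3.4% × $11760.00 = $399.84
Unemployment Insurance: 2% × $11760.00 = $235.20
Total: $2484.96 + $270.50 + $399.84 + $235.20 = $3390.50

$3390.50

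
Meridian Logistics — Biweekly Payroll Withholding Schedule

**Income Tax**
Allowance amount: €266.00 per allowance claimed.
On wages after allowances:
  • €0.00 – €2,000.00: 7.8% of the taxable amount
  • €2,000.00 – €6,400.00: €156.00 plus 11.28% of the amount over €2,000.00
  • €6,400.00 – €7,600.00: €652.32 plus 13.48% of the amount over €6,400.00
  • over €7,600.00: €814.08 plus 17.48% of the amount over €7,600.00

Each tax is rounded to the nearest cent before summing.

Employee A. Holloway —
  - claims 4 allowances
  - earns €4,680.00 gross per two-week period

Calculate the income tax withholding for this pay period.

€338.28

Income Tax: taxable = €4,680.00 − 4×€266.00 = €3,616.00
  €156.00 + 11.28% × (€3,616.00 − €2,000.00) = €156.00 + 11.28% × €1,616.00 = €338.28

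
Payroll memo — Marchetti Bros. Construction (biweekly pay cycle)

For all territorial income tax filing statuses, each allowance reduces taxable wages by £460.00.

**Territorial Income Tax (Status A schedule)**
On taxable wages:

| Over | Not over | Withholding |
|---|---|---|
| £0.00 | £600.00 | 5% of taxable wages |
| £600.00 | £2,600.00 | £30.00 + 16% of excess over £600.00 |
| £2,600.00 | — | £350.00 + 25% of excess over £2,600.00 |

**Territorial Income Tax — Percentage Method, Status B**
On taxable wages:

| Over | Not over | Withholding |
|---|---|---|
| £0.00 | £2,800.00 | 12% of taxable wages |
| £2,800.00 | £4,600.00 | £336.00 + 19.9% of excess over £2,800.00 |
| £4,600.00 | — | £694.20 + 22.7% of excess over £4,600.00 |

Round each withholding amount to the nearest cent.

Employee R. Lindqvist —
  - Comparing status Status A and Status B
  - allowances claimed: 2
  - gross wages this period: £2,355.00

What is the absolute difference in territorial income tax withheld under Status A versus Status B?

Territorial Income Tax (Status A): taxable = £2,355.00 − 2×£460.00 = £1,435.00
  £30.00 + 16% × (£1,435.00 − £600.00) = £30.00 + 16% × £835.00 = £163.60
Territorial Income Tax (Status B): taxable = £2,355.00 − 2×£460.00 = £1,435.00
  12% × £1,435.00 = £172.20
Difference: |£163.60 − £172.20| = £8.60 (higher under Status B)

£8.60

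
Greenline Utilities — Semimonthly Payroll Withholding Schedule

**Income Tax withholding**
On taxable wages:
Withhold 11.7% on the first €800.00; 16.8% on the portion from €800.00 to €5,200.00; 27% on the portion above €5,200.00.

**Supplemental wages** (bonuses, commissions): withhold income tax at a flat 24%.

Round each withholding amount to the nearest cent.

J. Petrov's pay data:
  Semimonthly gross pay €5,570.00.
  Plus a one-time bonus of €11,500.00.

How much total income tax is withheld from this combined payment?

€3,692.70

Income Tax: taxable = €5,570.00
  €832.80 + 27% × (€5,570.00 − €5,200.00) = €832.80 + 27% × €370.00 = €932.70
Supplemental (24% flat on bonus): 24% × €11,500.00 = €2,760.00
Total income tax: €932.70 + €2,760.00 = €3,692.70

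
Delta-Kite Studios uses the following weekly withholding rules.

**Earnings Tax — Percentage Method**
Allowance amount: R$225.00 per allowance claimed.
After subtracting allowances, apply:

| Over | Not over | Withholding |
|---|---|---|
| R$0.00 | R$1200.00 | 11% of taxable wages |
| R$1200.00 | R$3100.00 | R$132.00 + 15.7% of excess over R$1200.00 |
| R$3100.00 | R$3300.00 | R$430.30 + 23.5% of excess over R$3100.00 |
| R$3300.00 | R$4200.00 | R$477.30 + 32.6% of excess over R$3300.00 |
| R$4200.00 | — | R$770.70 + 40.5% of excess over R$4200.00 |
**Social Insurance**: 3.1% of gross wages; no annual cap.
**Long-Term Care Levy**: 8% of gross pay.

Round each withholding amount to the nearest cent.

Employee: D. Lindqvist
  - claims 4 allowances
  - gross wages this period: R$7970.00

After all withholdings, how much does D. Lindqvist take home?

Earnings Tax: taxable = R$7970.00 − 4×R$225.00 = R$7070.00
  R$770.70 + 40.5% × (R$7070.00 − R$4200.00) = R$770.70 + 40.5% × R$2870.00 = R$1933.05
Social Insurance: 3.1% × R$7970.00 = R$247.07
Long-Term Care Levy: 8% × R$7970.00 = R$637.60
Total withheld: R$1933.05 + R$247.07 + R$637.60 = R$2817.72
Net pay: R$7970.00 − R$2817.72 = R$5152.28

R$5152.28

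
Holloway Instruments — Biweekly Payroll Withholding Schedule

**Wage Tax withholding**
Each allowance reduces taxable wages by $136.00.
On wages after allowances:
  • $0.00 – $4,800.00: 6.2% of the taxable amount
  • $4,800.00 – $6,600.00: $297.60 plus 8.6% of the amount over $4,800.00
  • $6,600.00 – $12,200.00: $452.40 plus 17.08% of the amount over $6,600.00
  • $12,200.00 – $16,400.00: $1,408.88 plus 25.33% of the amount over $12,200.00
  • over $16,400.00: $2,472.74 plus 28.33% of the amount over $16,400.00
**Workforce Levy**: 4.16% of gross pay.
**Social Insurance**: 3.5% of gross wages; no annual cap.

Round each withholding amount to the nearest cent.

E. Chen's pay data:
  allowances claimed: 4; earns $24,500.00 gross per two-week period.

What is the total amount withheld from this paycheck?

Wage Tax: taxable = $24,500.00 − 4×$136.00 = $23,956.00
  $2,472.74 + 28.33% × ($23,956.00 − $16,400.00) = $2,472.74 + 28.33% × $7,556.00 = $4,613.35
Workforce Levy: 4.16% × $24,500.00 = $1,019.20
Social Insurance: 3.5% × $24,500.00 = $857.50
Total: $4,613.35 + $1,019.20 + $857.50 = $6,490.05

$6,490.05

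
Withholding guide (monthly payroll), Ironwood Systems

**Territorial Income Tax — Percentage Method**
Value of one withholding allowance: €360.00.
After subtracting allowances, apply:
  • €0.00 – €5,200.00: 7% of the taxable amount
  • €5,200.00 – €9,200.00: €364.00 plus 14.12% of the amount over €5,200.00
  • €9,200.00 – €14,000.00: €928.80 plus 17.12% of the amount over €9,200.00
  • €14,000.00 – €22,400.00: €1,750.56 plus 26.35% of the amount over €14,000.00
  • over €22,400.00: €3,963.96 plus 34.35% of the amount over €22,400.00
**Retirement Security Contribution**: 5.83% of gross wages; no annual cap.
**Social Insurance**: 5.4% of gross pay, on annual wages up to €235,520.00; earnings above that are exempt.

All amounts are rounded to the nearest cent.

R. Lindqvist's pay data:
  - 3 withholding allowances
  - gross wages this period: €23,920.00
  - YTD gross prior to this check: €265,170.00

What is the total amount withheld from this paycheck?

Territorial Income Tax: taxable = €23,920.00 − 3×€360.00 = €22,840.00
  €3,963.96 + 34.35% × (€22,840.00 − €22,400.00) = €3,963.96 + 34.35% × €440.00 = €4,115.10
Retirement Security Contribution: 5.83% × €23,920.00 = €1,394.54
Social Insurance: YTD €265,170.00 ≥ cap €235,520.00 → €0.00
Total: €4,115.10 + €1,394.54 + €0.00 = €5,509.64

€5,509.64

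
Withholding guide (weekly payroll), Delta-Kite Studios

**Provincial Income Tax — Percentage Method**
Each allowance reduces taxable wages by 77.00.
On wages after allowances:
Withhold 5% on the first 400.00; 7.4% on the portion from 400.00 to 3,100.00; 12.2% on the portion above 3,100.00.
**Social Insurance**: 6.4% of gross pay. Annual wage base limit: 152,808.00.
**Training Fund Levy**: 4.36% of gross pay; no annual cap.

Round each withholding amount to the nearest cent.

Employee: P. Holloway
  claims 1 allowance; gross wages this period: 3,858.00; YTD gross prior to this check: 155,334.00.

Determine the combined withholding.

471.09

Provincial Income Tax: taxable = 3,858.00 − 1×77.00 = 3,781.00
  219.80 + 12.2% × (3,781.00 − 3,100.00) = 219.80 + 12.2% × 681.00 = 302.88
Social Insurance: YTD 155,334.00 ≥ cap 152,808.00 → 0.00
Training Fund Levy: 4.36% × 3,858.00 = 168.21
Total: 302.88 + 0.00 + 168.21 = 471.09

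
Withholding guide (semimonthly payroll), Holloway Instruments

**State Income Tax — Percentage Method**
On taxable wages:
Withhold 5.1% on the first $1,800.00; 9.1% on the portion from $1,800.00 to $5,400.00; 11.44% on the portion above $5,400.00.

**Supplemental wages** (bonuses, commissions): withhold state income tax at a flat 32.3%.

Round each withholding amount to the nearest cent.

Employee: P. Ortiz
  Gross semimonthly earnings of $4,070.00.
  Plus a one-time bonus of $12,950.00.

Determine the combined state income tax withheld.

$4,481.22

State Income Tax: taxable = $4,070.00
  $91.80 + 9.1% × ($4,070.00 − $1,800.00) = $91.80 + 9.1% × $2,270.00 = $298.37
Supplemental (32.3% flat on bonus): 32.3% × $12,950.00 = $4,182.85
Total state income tax: $298.37 + $4,182.85 = $4,481.22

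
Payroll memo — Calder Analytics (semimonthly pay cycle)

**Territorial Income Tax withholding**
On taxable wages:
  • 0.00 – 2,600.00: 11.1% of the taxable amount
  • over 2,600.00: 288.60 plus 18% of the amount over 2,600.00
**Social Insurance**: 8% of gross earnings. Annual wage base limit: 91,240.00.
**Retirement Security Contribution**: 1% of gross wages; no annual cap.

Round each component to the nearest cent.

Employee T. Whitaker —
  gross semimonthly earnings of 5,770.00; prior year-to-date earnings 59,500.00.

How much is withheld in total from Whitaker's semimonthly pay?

1,378.50

Territorial Income Tax: taxable = 5,770.00
  288.60 + 18% × (5,770.00 − 2,600.00) = 288.60 + 18% × 3,170.00 = 859.20
Social Insurance: 8% × 5,770.00 = 461.60
Retirement Security Contribution: 1% × 5,770.00 = 57.70
Total: 859.20 + 461.60 + 57.70 = 1,378.50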